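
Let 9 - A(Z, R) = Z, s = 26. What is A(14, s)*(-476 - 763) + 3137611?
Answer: 3143806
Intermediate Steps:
A(Z, R) = 9 - Z
A(14, s)*(-476 - 763) + 3137611 = (9 - 1*14)*(-476 - 763) + 3137611 = (9 - 14)*(-1239) + 3137611 = -5*(-1239) + 3137611 = 6195 + 3137611 = 3143806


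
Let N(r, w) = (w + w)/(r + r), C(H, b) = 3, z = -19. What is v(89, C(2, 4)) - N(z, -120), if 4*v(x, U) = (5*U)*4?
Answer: 165/19 ≈ 8.6842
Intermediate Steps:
N(r, w) = w/r (N(r, w) = (2*w)/((2*r)) = (2*w)*(1/(2*r)) = w/r)
v(x, U) = 5*U (v(x, U) = ((5*U)*4)/4 = (20*U)/4 = 5*U)
v(89, C(2, 4)) - N(z, -120) = 5*3 - (-120)/(-19) = 15 - (-120)*(-1)/19 = 15 - 1*120/19 = 15 - 120/19 = 165/19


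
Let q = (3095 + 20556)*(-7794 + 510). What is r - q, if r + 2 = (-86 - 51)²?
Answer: 172292651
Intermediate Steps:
r = 18767 (r = -2 + (-86 - 51)² = -2 + (-137)² = -2 + 18769 = 18767)
q = -172273884 (q = 23651*(-7284) = -172273884)
r - q = 18767 - 1*(-172273884) = 18767 + 172273884 = 172292651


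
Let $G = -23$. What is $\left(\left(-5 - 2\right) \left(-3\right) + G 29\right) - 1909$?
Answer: $-2555$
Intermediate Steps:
$\left(\left(-5 - 2\right) \left(-3\right) + G 29\right) - 1909 = \left(\left(-5 - 2\right) \left(-3\right) - 667\right) - 1909 = \left(\left(-7\right) \left(-3\right) - 667\right) - 1909 = \left(21 - 667\right) - 1909 = -646 - 1909 = -2555$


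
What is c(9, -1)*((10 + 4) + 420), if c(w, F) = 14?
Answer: 6076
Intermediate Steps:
c(9, -1)*((10 + 4) + 420) = 14*((10 + 4) + 420) = 14*(14 + 420) = 14*434 = 6076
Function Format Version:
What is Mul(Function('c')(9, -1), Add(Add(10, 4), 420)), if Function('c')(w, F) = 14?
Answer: 6076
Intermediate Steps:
Mul(Function('c')(9, -1), Add(Add(10, 4), 420)) = Mul(14, Add(Add(10, 4), 420)) = Mul(14, Add(14, 420)) = Mul(14, 434) = 6076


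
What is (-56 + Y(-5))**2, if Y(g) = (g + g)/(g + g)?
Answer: 3025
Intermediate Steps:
Y(g) = 1 (Y(g) = (2*g)/((2*g)) = (2*g)*(1/(2*g)) = 1)
(-56 + Y(-5))**2 = (-56 + 1)**2 = (-55)**2 = 3025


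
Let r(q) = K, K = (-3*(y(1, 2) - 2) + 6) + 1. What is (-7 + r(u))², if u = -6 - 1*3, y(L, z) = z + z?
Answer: 36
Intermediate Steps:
y(L, z) = 2*z
u = -9 (u = -6 - 3 = -9)
K = 1 (K = (-3*(2*2 - 2) + 6) + 1 = (-3*(4 - 2) + 6) + 1 = (-3*2 + 6) + 1 = (-6 + 6) + 1 = 0 + 1 = 1)
r(q) = 1
(-7 + r(u))² = (-7 + 1)² = (-6)² = 36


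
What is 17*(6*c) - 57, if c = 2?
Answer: 147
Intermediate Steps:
17*(6*c) - 57 = 17*(6*2) - 57 = 17*12 - 57 = 204 - 57 = 147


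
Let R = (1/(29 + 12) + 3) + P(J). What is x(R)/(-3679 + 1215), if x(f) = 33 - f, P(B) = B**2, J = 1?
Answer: -27/2296 ≈ -0.011760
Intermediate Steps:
R = 165/41 (R = (1/(29 + 12) + 3) + 1**2 = (1/41 + 3) + 1 = 124/41 + 1 = 165/41 ≈ 4.0244)
x(R)/(-3679 + 1215) = (33 - 1*165/41)/(-3679 + 1215) = (33 - 165/41)/(-2464) = (1188/41)*(-1/2464) = -27/2296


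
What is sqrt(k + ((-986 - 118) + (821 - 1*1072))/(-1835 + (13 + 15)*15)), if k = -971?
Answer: I*sqrt(77689726)/283 ≈ 31.146*I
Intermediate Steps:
sqrt(k + ((-986 - 118) + (821 - 1*1072))/(-1835 + (13 + 15)*15)) = sqrt(-971 + ((-986 - 118) + (821 - 1*1072))/(-1835 + (13 + 15)*15)) = sqrt(-971 + (-1104 + (821 - 1072))/(-1835 + 28*15)) = sqrt(-971 + (-1104 - 251)/(-1835 + 420)) = sqrt(-971 - 1355/(-1415)) = sqrt(-971 - 1355*(-1/1415)) = sqrt(-971 + 271/283) = sqrt(-274522/283) = I*sqrt(77689726)/283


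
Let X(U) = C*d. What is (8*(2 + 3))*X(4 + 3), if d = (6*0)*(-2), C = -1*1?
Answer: 0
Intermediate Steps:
C = -1
d = 0 (d = 0*(-2) = 0)
X(U) = 0 (X(U) = -1*0 = 0)
(8*(2 + 3))*X(4 + 3) = (8*(2 + 3))*0 = (8*5)*0 = 40*0 = 0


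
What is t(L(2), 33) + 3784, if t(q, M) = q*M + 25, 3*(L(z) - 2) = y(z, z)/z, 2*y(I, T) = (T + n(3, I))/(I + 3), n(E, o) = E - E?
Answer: 38761/10 ≈ 3876.1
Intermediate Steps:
n(E, o) = 0
y(I, T) = T/(2*(3 + I)) (y(I, T) = ((T + 0)/(I + 3))/2 = (T/(3 + I))/2 = T/(2*(3 + I)))
L(z) = 2 + 1/(6*(3 + z)) (L(z) = 2 + ((z/(2*(3 + z)))/z)/3 = 2 + (1/(2*(3 + z)))/3 = 2 + 1/(6*(3 + z)))
t(q, M) = 25 + M*q (t(q, M) = M*q + 25 = 25 + M*q)
t(L(2), 33) + 3784 = (25 + 33*((37 + 12*2)/(6*(3 + 2)))) + 3784 = (25 + 33*((⅙)*(37 + 24)/5)) + 3784 = (25 + 33*((⅙)*(⅕)*61)) + 3784 = (25 + 33*(61/30)) + 3784 = (25 + 671/10) + 3784 = 921/10 + 3784 = 38761/10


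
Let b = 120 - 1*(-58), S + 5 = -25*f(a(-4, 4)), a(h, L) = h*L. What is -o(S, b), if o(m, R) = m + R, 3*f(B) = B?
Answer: -919/3 ≈ -306.33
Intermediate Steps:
a(h, L) = L*h
f(B) = B/3
S = 385/3 (S = -5 - 25*4*(-4)/3 = -5 - 25*(-16)/3 = -5 - 25*(-16/3) = -5 + 400/3 = 385/3 ≈ 128.33)
b = 178 (b = 120 + 58 = 178)
o(m, R) = R + m
-o(S, b) = -(178 + 385/3) = -1*919/3 = -919/3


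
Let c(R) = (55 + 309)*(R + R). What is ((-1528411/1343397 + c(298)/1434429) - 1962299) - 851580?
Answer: -1807456054174824226/642335871771 ≈ -2.8139e+6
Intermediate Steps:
c(R) = 728*R (c(R) = 364*(2*R) = 728*R)
((-1528411/1343397 + c(298)/1434429) - 1962299) - 851580 = ((-1528411/1343397 + (728*298)/1434429) - 1962299) - 851580 = ((-1528411*1/1343397 + 216944*(1/1434429)) - 1962299) - 851580 = ((-1528411/1343397 + 216944/1434429) - 1962299) - 851580 = (-633651714517/642335871771 - 1962299) - 851580 = -1260455672492076046/642335871771 - 851580 = -1807456054174824226/642335871771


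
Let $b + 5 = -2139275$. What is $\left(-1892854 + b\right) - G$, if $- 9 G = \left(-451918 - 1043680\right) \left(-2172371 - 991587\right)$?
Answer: $\frac{4731972967678}{9} \approx 5.2577 \cdot 10^{11}$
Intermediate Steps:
$b = -2139280$ ($b = -5 - 2139275 = -2139280$)
$G = - \frac{4732009256884}{9}$ ($G = - \frac{\left(-451918 - 1043680\right) \left(-2172371 - 991587\right)}{9} = - \frac{\left(-1495598\right) \left(-3163958\right)}{9} = \left(- \frac{1}{9}\right) 4732009256884 = - \frac{4732009256884}{9} \approx -5.2578 \cdot 10^{11}$)
$\left(-1892854 + b\right) - G = \left(-1892854 - 2139280\right) - - \frac{4732009256884}{9} = -4032134 + \frac{4732009256884}{9} = \frac{4731972967678}{9}$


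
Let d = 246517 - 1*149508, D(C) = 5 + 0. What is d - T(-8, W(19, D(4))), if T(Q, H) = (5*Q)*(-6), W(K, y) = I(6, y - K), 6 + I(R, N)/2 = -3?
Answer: 96769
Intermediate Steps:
D(C) = 5
I(R, N) = -18 (I(R, N) = -12 + 2*(-3) = -12 - 6 = -18)
W(K, y) = -18
d = 97009 (d = 246517 - 149508 = 97009)
T(Q, H) = -30*Q
d - T(-8, W(19, D(4))) = 97009 - (-30)*(-8) = 97009 - 1*240 = 97009 - 240 = 96769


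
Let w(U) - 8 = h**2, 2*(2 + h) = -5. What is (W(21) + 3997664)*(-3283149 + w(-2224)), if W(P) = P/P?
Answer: -52499267652195/4 ≈ -1.3125e+13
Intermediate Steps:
h = -9/2 (h = -2 + (1/2)*(-5) = -2 - 5/2 = -9/2 ≈ -4.5000)
W(P) = 1
w(U) = 113/4 (w(U) = 8 + (-9/2)**2 = 8 + 81/4 = 113/4)
(W(21) + 3997664)*(-3283149 + w(-2224)) = (1 + 3997664)*(-3283149 + 113/4) = 3997665*(-13132483/4) = -52499267652195/4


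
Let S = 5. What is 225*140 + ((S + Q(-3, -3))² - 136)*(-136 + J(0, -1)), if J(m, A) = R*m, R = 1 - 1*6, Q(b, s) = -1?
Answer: 47820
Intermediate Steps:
R = -5 (R = 1 - 6 = -5)
J(m, A) = -5*m
225*140 + ((S + Q(-3, -3))² - 136)*(-136 + J(0, -1)) = 225*140 + ((5 - 1)² - 136)*(-136 - 5*0) = 31500 + (4² - 136)*(-136 + 0) = 31500 + (16 - 136)*(-136) = 31500 - 120*(-136) = 31500 + 16320 = 47820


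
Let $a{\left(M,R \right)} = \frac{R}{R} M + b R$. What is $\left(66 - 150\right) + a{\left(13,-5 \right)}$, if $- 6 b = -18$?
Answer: $-86$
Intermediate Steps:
$b = 3$ ($b = \left(- \frac{1}{6}\right) \left(-18\right) = 3$)
$a{\left(M,R \right)} = M + 3 R$ ($a{\left(M,R \right)} = \frac{R}{R} M + 3 R = 1 M + 3 R = M + 3 R$)
$\left(66 - 150\right) + a{\left(13,-5 \right)} = \left(66 - 150\right) + \left(13 + 3 \left(-5\right)\right) = -84 + \left(13 - 15\right) = -84 - 2 = -86$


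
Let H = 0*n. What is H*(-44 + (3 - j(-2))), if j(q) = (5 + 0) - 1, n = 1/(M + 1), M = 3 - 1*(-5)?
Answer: 0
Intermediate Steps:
M = 8 (M = 3 + 5 = 8)
n = ⅑ (n = 1/(8 + 1) = 1/9 = ⅑ ≈ 0.11111)
j(q) = 4 (j(q) = 5 - 1 = 4)
H = 0 (H = 0*(⅑) = 0)
H*(-44 + (3 - j(-2))) = 0*(-44 + (3 - 1*4)) = 0*(-44 + (3 - 4)) = 0*(-44 - 1) = 0*(-45) = 0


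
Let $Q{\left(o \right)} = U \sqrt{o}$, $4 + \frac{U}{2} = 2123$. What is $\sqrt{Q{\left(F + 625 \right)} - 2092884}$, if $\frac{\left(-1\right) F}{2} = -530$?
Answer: $\sqrt{-2092884 + 4238 \sqrt{1685}} \approx 1385.3 i$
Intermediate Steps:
$F = 1060$ ($F = \left(-2\right) \left(-530\right) = 1060$)
$U = 4238$ ($U = -8 + 2 \cdot 2123 = -8 + 4246 = 4238$)
$Q{\left(o \right)} = 4238 \sqrt{o}$
$\sqrt{Q{\left(F + 625 \right)} - 2092884} = \sqrt{4238 \sqrt{1060 + 625} - 2092884} = \sqrt{4238 \sqrt{1685} - 2092884} = \sqrt{-2092884 + 4238 \sqrt{1685}}$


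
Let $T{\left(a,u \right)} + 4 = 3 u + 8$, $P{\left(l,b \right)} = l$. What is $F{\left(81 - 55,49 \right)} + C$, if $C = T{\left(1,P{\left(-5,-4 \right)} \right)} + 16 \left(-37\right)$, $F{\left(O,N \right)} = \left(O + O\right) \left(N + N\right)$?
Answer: $4493$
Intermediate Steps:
$T{\left(a,u \right)} = 4 + 3 u$ ($T{\left(a,u \right)} = -4 + \left(3 u + 8\right) = -4 + \left(8 + 3 u\right) = 4 + 3 u$)
$F{\left(O,N \right)} = 4 N O$ ($F{\left(O,N \right)} = 2 O 2 N = 4 N O$)
$C = -603$ ($C = \left(4 + 3 \left(-5\right)\right) + 16 \left(-37\right) = \left(4 - 15\right) - 592 = -11 - 592 = -603$)
$F{\left(81 - 55,49 \right)} + C = 4 \cdot 49 \left(81 - 55\right) - 603 = 4 \cdot 49 \cdot 26 - 603 = 5096 - 603 = 4493$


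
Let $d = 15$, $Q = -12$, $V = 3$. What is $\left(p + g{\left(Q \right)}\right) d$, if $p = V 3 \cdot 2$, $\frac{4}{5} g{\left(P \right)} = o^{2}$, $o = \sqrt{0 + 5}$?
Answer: $\frac{1455}{4} \approx 363.75$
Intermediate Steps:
$o = \sqrt{5} \approx 2.2361$
$g{\left(P \right)} = \frac{25}{4}$ ($g{\left(P \right)} = \frac{5 \left(\sqrt{5}\right)^{2}}{4} = \frac{5}{4} \cdot 5 = \frac{25}{4}$)
$p = 18$ ($p = 3 \cdot 3 \cdot 2 = 9 \cdot 2 = 18$)
$\left(p + g{\left(Q \right)}\right) d = \left(18 + \frac{25}{4}\right) 15 = \frac{97}{4} \cdot 15 = \frac{1455}{4}$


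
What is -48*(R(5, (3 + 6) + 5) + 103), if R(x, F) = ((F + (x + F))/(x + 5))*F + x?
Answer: -37008/5 ≈ -7401.6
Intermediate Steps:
R(x, F) = x + F*(x + 2*F)/(5 + x) (R(x, F) = ((F + (F + x))/(5 + x))*F + x = ((x + 2*F)/(5 + x))*F + x = F*(x + 2*F)/(5 + x) + x = x + F*(x + 2*F)/(5 + x))
-48*(R(5, (3 + 6) + 5) + 103) = -48*((5**2 + 2*((3 + 6) + 5)**2 + 5*5 + ((3 + 6) + 5)*5)/(5 + 5) + 103) = -48*((25 + 2*(9 + 5)**2 + 25 + (9 + 5)*5)/10 + 103) = -48*((25 + 2*14**2 + 25 + 14*5)/10 + 103) = -48*((25 + 2*196 + 25 + 70)/10 + 103) = -48*((25 + 392 + 25 + 70)/10 + 103) = -48*((1/10)*512 + 103) = -48*(256/5 + 103) = -48*771/5 = -37008/5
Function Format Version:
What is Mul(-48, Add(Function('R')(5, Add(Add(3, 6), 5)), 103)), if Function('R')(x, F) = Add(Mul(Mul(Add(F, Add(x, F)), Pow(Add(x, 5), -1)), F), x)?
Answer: Rational(-37008, 5) ≈ -7401.6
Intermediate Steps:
Function('R')(x, F) = Add(x, Mul(F, Pow(Add(5, x), -1), Add(x, Mul(2, F)))) (Function('R')(x, F) = Add(Mul(Mul(Add(F, Add(F, x)), Pow(Add(5, x), -1)), F), x) = Add(Mul(Mul(Add(x, Mul(2, F)), Pow(Add(5, x), -1)), F), x) = Add(Mul(Mul(Pow(Add(5, x), -1), Add(x, Mul(2, F))), F), x) = Add(Mul(F, Pow(Add(5, x), -1), Add(x, Mul(2, F))), x) = Add(x, Mul(F, Pow(Add(5, x), -1), Add(x, Mul(2, F)))))
Mul(-48, Add(Function('R')(5, Add(Add(3, 6), 5)), 103)) = Mul(-48, Add(Mul(Pow(Add(5, 5), -1), Add(Pow(5, 2), Mul(2, Pow(Add(Add(3, 6), 5), 2)), Mul(5, 5), Mul(Add(Add(3, 6), 5), 5))), 103)) = Mul(-48, Add(Mul(Pow(10, -1), Add(25, Mul(2, Pow(Add(9, 5), 2)), 25, Mul(Add(9, 5), 5))), 103)) = Mul(-48, Add(Mul(Rational(1, 10), Add(25, Mul(2, Pow(14, 2)), 25, Mul(14, 5))), 103)) = Mul(-48, Add(Mul(Rational(1, 10), Add(25, Mul(2, 196), 25, 70)), 103)) = Mul(-48, Add(Mul(Rational(1, 10), Add(25, 392, 25, 70)), 103)) = Mul(-48, Add(Mul(Rational(1, 10), 512), 103)) = Mul(-48, Add(Rational(256, 5), 103)) = Mul(-48, Rational(771, 5)) = Rational(-37008, 5)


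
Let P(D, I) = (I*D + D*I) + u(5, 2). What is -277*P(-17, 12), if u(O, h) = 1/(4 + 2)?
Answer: 677819/6 ≈ 1.1297e+5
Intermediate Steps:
u(O, h) = ⅙ (u(O, h) = 1/6 = ⅙)
P(D, I) = ⅙ + 2*D*I (P(D, I) = (I*D + D*I) + ⅙ = (D*I + D*I) + ⅙ = 2*D*I + ⅙ = ⅙ + 2*D*I)
-277*P(-17, 12) = -277*(⅙ + 2*(-17)*12) = -277*(⅙ - 408) = -277*(-2447/6) = 677819/6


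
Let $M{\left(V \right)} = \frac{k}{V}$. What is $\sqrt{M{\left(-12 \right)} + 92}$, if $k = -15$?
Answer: $\frac{\sqrt{373}}{2} \approx 9.6566$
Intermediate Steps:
$M{\left(V \right)} = - \frac{15}{V}$
$\sqrt{M{\left(-12 \right)} + 92} = \sqrt{- \frac{15}{-12} + 92} = \sqrt{\left(-15\right) \left(- \frac{1}{12}\right) + 92} = \sqrt{\frac{5}{4} + 92} = \sqrt{\frac{373}{4}} = \frac{\sqrt{373}}{2}$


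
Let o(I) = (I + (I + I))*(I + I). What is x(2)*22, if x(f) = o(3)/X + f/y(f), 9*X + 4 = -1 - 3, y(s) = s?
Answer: -2629/2 ≈ -1314.5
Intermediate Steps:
o(I) = 6*I² (o(I) = (I + 2*I)*(2*I) = (3*I)*(2*I) = 6*I²)
X = -8/9 (X = -4/9 + (-1 - 3)/9 = -4/9 + (⅑)*(-4) = -4/9 - 4/9 = -8/9 ≈ -0.88889)
x(f) = -239/4 (x(f) = (6*3²)/(-8/9) + f/f = (6*9)*(-9/8) + 1 = 54*(-9/8) + 1 = -243/4 + 1 = -239/4)
x(2)*22 = -239/4*22 = -2629/2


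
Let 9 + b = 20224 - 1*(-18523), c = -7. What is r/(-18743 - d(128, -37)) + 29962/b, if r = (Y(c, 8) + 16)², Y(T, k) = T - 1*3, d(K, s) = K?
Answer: 282009167/365512399 ≈ 0.77154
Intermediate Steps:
Y(T, k) = -3 + T (Y(T, k) = T - 3 = -3 + T)
r = 36 (r = ((-3 - 7) + 16)² = (-10 + 16)² = 6² = 36)
b = 38738 (b = -9 + (20224 - 1*(-18523)) = -9 + (20224 + 18523) = -9 + 38747 = 38738)
r/(-18743 - d(128, -37)) + 29962/b = 36/(-18743 - 1*128) + 29962/38738 = 36/(-18743 - 128) + 29962*(1/38738) = 36/(-18871) + 14981/19369 = 36*(-1/18871) + 14981/19369 = -36/18871 + 14981/19369 = 282009167/365512399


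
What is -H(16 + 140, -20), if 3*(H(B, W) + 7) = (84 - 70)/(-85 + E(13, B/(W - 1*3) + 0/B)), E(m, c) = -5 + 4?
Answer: 910/129 ≈ 7.0543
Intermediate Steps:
E(m, c) = -1
H(B, W) = -910/129 (H(B, W) = -7 + ((84 - 70)/(-85 - 1))/3 = -7 + (14/(-86))/3 = -7 + (14*(-1/86))/3 = -7 + (⅓)*(-7/43) = -7 - 7/129 = -910/129)
-H(16 + 140, -20) = -1*(-910/129) = 910/129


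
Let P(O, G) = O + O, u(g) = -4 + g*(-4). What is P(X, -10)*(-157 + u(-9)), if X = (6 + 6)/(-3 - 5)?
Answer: 375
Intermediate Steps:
u(g) = -4 - 4*g
X = -3/2 (X = 12/(-8) = 12*(-⅛) = -3/2 ≈ -1.5000)
P(O, G) = 2*O
P(X, -10)*(-157 + u(-9)) = (2*(-3/2))*(-157 + (-4 - 4*(-9))) = -3*(-157 + (-4 + 36)) = -3*(-157 + 32) = -3*(-125) = 375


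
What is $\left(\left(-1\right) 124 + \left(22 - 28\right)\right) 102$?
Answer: $-13260$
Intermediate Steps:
$\left(\left(-1\right) 124 + \left(22 - 28\right)\right) 102 = \left(-124 - 6\right) 102 = \left(-130\right) 102 = -13260$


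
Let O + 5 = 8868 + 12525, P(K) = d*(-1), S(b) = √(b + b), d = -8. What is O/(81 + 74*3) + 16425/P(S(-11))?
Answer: 5147879/2424 ≈ 2123.7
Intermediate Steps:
S(b) = √2*√b (S(b) = √(2*b) = √2*√b)
P(K) = 8 (P(K) = -8*(-1) = 8)
O = 21388 (O = -5 + (8868 + 12525) = -5 + 21393 = 21388)
O/(81 + 74*3) + 16425/P(S(-11)) = 21388/(81 + 74*3) + 16425/8 = 21388/(81 + 222) + 16425*(⅛) = 21388/303 + 16425/8 = 5147879/2424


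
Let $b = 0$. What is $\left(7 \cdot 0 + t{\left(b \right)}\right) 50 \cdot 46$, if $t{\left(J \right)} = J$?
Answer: $0$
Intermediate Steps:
$\left(7 \cdot 0 + t{\left(b \right)}\right) 50 \cdot 46 = \left(7 \cdot 0 + 0\right) 50 \cdot 46 = \left(0 + 0\right) 50 \cdot 46 = 0 \cdot 50 \cdot 46 = 0 \cdot 46 = 0$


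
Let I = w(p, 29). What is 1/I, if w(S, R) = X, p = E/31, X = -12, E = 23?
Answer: -1/12 ≈ -0.083333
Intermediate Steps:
p = 23/31 ≈ 0.74194
w(S, R) = -12
I = -12
1/I = 1/(-12) = -1/12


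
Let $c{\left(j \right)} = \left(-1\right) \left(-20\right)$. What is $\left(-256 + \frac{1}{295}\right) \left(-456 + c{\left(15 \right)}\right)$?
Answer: $\frac{32926284}{295} \approx 1.1161 \cdot 10^{5}$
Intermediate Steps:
$c{\left(j \right)} = 20$
$\left(-256 + \frac{1}{295}\right) \left(-456 + c{\left(15 \right)}\right) = \left(-256 + \frac{1}{295}\right) \left(-456 + 20\right) = \left(-256 + \frac{1}{295}\right) \left(-436\right) = \left(- \frac{75519}{295}\right) \left(-436\right) = \frac{32926284}{295}$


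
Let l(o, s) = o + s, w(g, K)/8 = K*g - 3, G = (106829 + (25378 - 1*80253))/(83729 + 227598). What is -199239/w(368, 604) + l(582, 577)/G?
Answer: 320798333072965/46191054504 ≈ 6945.0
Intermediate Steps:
G = 51954/311327 (G = (106829 + (25378 - 80253))/311327 = (106829 - 54875)*(1/311327) = 51954*(1/311327) = 51954/311327 ≈ 0.16688)
w(g, K) = -24 + 8*K*g (w(g, K) = 8*(K*g - 3) = 8*(-3 + K*g) = -24 + 8*K*g)
-199239/w(368, 604) + l(582, 577)/G = -199239/(-24 + 8*604*368) + (582 + 577)/(51954/311327) = -199239/(-24 + 1778176) + 1159*(311327/51954) = -199239/1778152 + 360827993/51954 = 320798333072965/46191054504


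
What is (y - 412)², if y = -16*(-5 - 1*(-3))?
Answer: 144400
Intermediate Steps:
y = 32 (y = -16*(-5 + 3) = -16*(-2) = 32)
(y - 412)² = (32 - 412)² = (-380)² = 144400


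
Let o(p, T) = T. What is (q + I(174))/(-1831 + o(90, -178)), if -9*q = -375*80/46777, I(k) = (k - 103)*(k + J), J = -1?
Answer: -246242239/40274997 ≈ -6.1140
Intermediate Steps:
I(k) = (-1 + k)*(-103 + k) (I(k) = (k - 103)*(k - 1) = (-103 + k)*(-1 + k) = (-1 + k)*(-103 + k))
q = 10000/140331 (q = -(-375*80)/(9*46777) = -(-10000)/(3*46777) = -⅑*(-30000/46777) = 10000/140331 ≈ 0.071260)
(q + I(174))/(-1831 + o(90, -178)) = (10000/140331 + (103 + 174² - 104*174))/(-1831 - 178) = (10000/140331 + (103 + 30276 - 18096))/(-2009) = (10000/140331 + 12283)*(-1/2009) = (1723695673/140331)*(-1/2009) = -246242239/40274997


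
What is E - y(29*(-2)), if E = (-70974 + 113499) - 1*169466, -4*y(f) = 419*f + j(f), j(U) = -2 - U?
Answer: -266005/2 ≈ -1.3300e+5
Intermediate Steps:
y(f) = ½ - 209*f/2 (y(f) = -(419*f + (-2 - f))/4 = -(-2 + 418*f)/4 = ½ - 209*f/2)
E = -126941 (E = 42525 - 169466 = -126941)
E - y(29*(-2)) = -126941 - (½ - 6061*(-2)/2) = -126941 - (½ - 209/2*(-58)) = -126941 - (½ + 6061) = -126941 - 1*12123/2 = -126941 - 12123/2 = -266005/2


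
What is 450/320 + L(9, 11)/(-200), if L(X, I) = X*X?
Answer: 801/800 ≈ 1.0012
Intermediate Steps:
L(X, I) = X²
450/320 + L(9, 11)/(-200) = 450/320 + 9²/(-200) = 450*(1/320) + 81*(-1/200) = 45/32 - 81/200 = 801/800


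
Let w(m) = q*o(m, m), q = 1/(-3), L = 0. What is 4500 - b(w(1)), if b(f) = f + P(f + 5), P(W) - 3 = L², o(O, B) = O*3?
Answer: 4498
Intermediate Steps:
o(O, B) = 3*O
q = -⅓ ≈ -0.33333
P(W) = 3 (P(W) = 3 + 0² = 3 + 0 = 3)
w(m) = -m
b(f) = 3 + f (b(f) = f + 3 = 3 + f)
4500 - b(w(1)) = 4500 - (3 - 1*1) = 4500 - (3 - 1) = 4500 - 1*2 = 4500 - 2 = 4498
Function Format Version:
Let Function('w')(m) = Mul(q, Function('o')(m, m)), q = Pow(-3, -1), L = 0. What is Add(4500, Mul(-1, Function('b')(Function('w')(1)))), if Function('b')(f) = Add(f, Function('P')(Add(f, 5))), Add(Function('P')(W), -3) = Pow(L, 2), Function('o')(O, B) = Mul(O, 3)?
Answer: 4498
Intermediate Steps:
Function('o')(O, B) = Mul(3, O)
q = Rational(-1, 3) ≈ -0.33333
Function('P')(W) = 3 (Function('P')(W) = Add(3, Pow(0, 2)) = Add(3, 0) = 3)
Function('w')(m) = Mul(-1, m) (Function('w')(m) = Mul(Rational(-1, 3), Mul(3, m)) = Mul(-1, m))
Function('b')(f) = Add(3, f) (Function('b')(f) = Add(f, 3) = Add(3, f))
Add(4500, Mul(-1, Function('b')(Function('w')(1)))) = Add(4500, Mul(-1, Add(3, Mul(-1, 1)))) = Add(4500, Mul(-1, Add(3, -1))) = Add(4500, Mul(-1, 2)) = Add(4500, -2) = 4498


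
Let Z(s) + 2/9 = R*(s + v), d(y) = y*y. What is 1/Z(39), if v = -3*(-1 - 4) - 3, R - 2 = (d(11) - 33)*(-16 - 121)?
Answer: -9/5532788 ≈ -1.6267e-6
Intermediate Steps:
d(y) = y²
R = -12054 (R = 2 + (11² - 33)*(-16 - 121) = 2 + (121 - 33)*(-137) = 2 + 88*(-137) = 2 - 12056 = -12054)
v = 12 (v = -3*(-5) - 3 = 15 - 3 = 12)
Z(s) = -1301834/9 - 12054*s (Z(s) = -2/9 - 12054*(s + 12) = -2/9 - 12054*(12 + s) = -2/9 + (-144648 - 12054*s) = -1301834/9 - 12054*s)
1/Z(39) = 1/(-1301834/9 - 12054*39) = 1/(-1301834/9 - 470106) = 1/(-5532788/9) = -9/5532788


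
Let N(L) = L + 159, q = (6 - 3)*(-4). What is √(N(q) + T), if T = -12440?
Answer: I*√12293 ≈ 110.87*I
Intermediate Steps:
q = -12 (q = 3*(-4) = -12)
N(L) = 159 + L
√(N(q) + T) = √((159 - 12) - 12440) = √(147 - 12440) = √(-12293) = I*√12293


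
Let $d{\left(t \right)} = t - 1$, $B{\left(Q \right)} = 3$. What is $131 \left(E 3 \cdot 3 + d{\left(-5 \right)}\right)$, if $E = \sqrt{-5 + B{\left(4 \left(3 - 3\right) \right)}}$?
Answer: $-786 + 1179 i \sqrt{2} \approx -786.0 + 1667.4 i$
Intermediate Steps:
$d{\left(t \right)} = -1 + t$
$E = i \sqrt{2}$ ($E = \sqrt{-5 + 3} = \sqrt{-2} = i \sqrt{2} \approx 1.4142 i$)
$131 \left(E 3 \cdot 3 + d{\left(-5 \right)}\right) = 131 \left(i \sqrt{2} \cdot 3 \cdot 3 - 6\right) = 131 \left(3 i \sqrt{2} \cdot 3 - 6\right) = 131 \left(9 i \sqrt{2} - 6\right) = 131 \left(-6 + 9 i \sqrt{2}\right) = -786 + 1179 i \sqrt{2}$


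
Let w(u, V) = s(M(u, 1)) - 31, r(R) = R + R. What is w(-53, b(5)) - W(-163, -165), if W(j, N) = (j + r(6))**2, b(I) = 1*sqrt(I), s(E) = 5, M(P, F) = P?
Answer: -22827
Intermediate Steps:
r(R) = 2*R
b(I) = sqrt(I)
w(u, V) = -26 (w(u, V) = 5 - 31 = -26)
W(j, N) = (12 + j)**2 (W(j, N) = (j + 2*6)**2 = (j + 12)**2 = (12 + j)**2)
w(-53, b(5)) - W(-163, -165) = -26 - (12 - 163)**2 = -26 - 1*(-151)**2 = -26 - 1*22801 = -26 - 22801 = -22827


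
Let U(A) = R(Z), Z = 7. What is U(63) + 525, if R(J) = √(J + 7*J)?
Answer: 525 + 2*√14 ≈ 532.48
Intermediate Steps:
R(J) = 2*√2*√J (R(J) = √(8*J) = 2*√2*√J)
U(A) = 2*√14 (U(A) = 2*√2*√7 = 2*√14)
U(63) + 525 = 2*√14 + 525 = 525 + 2*√14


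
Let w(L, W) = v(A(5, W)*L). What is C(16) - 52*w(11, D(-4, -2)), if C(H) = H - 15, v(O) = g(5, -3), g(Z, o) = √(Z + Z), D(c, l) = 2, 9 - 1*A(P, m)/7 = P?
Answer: 1 - 52*√10 ≈ -163.44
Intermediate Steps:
A(P, m) = 63 - 7*P
g(Z, o) = √2*√Z (g(Z, o) = √(2*Z) = √2*√Z)
v(O) = √10 (v(O) = √2*√5 = √10)
w(L, W) = √10
C(H) = -15 + H
C(16) - 52*w(11, D(-4, -2)) = (-15 + 16) - 52*√10 = 1 - 52*√10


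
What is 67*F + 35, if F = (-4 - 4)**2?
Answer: 4323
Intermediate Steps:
F = 64 (F = (-8)**2 = 64)
67*F + 35 = 67*64 + 35 = 4288 + 35 = 4323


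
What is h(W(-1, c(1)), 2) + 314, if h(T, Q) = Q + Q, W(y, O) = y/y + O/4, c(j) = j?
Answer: 318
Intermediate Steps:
W(y, O) = 1 + O/4 (W(y, O) = 1 + O*(1/4) = 1 + O/4)
h(T, Q) = 2*Q
h(W(-1, c(1)), 2) + 314 = 2*2 + 314 = 4 + 314 = 318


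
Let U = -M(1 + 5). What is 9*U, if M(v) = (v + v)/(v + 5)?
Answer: -108/11 ≈ -9.8182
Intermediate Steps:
M(v) = 2*v/(5 + v) (M(v) = (2*v)/(5 + v) = 2*v/(5 + v))
U = -12/11 (U = -2*(1 + 5)/(5 + (1 + 5)) = -2*6/(5 + 6) = -2*6/11 = -1*12/11 = -12/11 ≈ -1.0909)
9*U = 9*(-12/11) = -108/11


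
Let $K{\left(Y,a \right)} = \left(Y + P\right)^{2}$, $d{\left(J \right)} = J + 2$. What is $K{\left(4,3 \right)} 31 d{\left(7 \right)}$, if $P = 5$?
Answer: $22599$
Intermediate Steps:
$d{\left(J \right)} = 2 + J$
$K{\left(Y,a \right)} = \left(5 + Y\right)^{2}$ ($K{\left(Y,a \right)} = \left(Y + 5\right)^{2} = \left(5 + Y\right)^{2}$)
$K{\left(4,3 \right)} 31 d{\left(7 \right)} = \left(5 + 4\right)^{2} \cdot 31 \left(2 + 7\right) = 9^{2} \cdot 31 \cdot 9 = 81 \cdot 31 \cdot 9 = 2511 \cdot 9 = 22599$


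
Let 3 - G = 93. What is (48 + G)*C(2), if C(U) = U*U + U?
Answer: -252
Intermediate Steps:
G = -90 (G = 3 - 1*93 = 3 - 93 = -90)
C(U) = U + U**2 (C(U) = U**2 + U = U + U**2)
(48 + G)*C(2) = (48 - 90)*(2*(1 + 2)) = -84*3 = -42*6 = -252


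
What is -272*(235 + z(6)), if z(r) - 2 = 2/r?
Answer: -193664/3 ≈ -64555.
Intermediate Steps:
z(r) = 2 + 2/r
-272*(235 + z(6)) = -272*(235 + (2 + 2/6)) = -272*(235 + (2 + 2*(⅙))) = -272*(235 + (2 + ⅓)) = -272*(235 + 7/3) = -272*712/3 = -193664/3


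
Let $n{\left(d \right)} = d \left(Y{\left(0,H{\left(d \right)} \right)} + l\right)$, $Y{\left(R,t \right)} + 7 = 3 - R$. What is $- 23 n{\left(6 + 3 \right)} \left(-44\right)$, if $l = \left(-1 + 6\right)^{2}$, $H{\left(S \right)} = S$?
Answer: $191268$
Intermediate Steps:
$l = 25$ ($l = 5^{2} = 25$)
$Y{\left(R,t \right)} = -4 - R$ ($Y{\left(R,t \right)} = -7 - \left(-3 + R\right) = -4 - R$)
$n{\left(d \right)} = 21 d$ ($n{\left(d \right)} = d \left(\left(-4 - 0\right) + 25\right) = d \left(\left(-4 + 0\right) + 25\right) = d \left(-4 + 25\right) = d 21 = 21 d$)
$- 23 n{\left(6 + 3 \right)} \left(-44\right) = - 23 \cdot 21 \left(6 + 3\right) \left(-44\right) = - 23 \cdot 21 \cdot 9 \left(-44\right) = \left(-23\right) 189 \left(-44\right) = \left(-4347\right) \left(-44\right) = 191268$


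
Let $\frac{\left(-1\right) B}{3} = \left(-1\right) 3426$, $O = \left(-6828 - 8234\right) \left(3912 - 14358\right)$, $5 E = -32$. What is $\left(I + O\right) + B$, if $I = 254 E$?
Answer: $\frac{786731522}{5} \approx 1.5735 \cdot 10^{8}$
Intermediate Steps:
$E = - \frac{32}{5}$ ($E = \frac{1}{5} \left(-32\right) = - \frac{32}{5} \approx -6.4$)
$O = 157337652$ ($O = \left(-15062\right) \left(-10446\right) = 157337652$)
$B = 10278$ ($B = - 3 \left(\left(-1\right) 3426\right) = \left(-3\right) \left(-3426\right) = 10278$)
$I = - \frac{8128}{5}$ ($I = 254 \left(- \frac{32}{5}\right) = - \frac{8128}{5} \approx -1625.6$)
$\left(I + O\right) + B = \left(- \frac{8128}{5} + 157337652\right) + 10278 = \frac{786680132}{5} + 10278 = \frac{786731522}{5}$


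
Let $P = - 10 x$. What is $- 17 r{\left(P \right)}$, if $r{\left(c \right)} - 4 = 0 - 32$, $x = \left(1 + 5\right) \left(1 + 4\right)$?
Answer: $476$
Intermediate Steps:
$x = 30$ ($x = 6 \cdot 5 = 30$)
$P = -300$ ($P = \left(-10\right) 30 = -300$)
$r{\left(c \right)} = -28$ ($r{\left(c \right)} = 4 + \left(0 - 32\right) = 4 - 32 = -28$)
$- 17 r{\left(P \right)} = \left(-17\right) \left(-28\right) = 476$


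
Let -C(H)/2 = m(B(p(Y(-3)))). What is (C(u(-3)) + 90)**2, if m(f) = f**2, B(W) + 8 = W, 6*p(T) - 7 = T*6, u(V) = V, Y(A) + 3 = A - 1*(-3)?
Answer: 3463321/324 ≈ 10689.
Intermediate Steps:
Y(A) = A (Y(A) = -3 + (A - 1*(-3)) = -3 + (A + 3) = -3 + (3 + A) = A)
p(T) = 7/6 + T (p(T) = 7/6 + (T*6)/6 = 7/6 + (6*T)/6 = 7/6 + T)
B(W) = -8 + W
C(H) = -3481/18 (C(H) = -2*(-8 + (7/6 - 3))**2 = -2*(-8 - 11/6)**2 = -2*(-59/6)**2 = -2*3481/36 = -3481/18)
(C(u(-3)) + 90)**2 = (-3481/18 + 90)**2 = (-1861/18)**2 = 3463321/324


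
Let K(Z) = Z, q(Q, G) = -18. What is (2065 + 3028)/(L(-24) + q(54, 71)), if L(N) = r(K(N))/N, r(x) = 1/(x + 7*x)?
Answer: -23468544/82943 ≈ -282.95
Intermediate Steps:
r(x) = 1/(8*x)
L(N) = 1/(8*N²) (L(N) = (1/(8*N))/N = 1/(8*N²))
(2065 + 3028)/(L(-24) + q(54, 71)) = (2065 + 3028)/((⅛)/(-24)² - 18) = 5093/((⅛)*(1/576) - 18) = 5093/(1/4608 - 18) = 5093/(-82943/4608) = 5093*(-4608/82943) = -23468544/82943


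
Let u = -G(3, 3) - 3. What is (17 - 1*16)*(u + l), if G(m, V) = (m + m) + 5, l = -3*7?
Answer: -35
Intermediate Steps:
l = -21
G(m, V) = 5 + 2*m (G(m, V) = 2*m + 5 = 5 + 2*m)
u = -14 (u = -(5 + 2*3) - 3 = -(5 + 6) - 3 = -1*11 - 3 = -11 - 3 = -14)
(17 - 1*16)*(u + l) = (17 - 1*16)*(-14 - 21) = (17 - 16)*(-35) = 1*(-35) = -35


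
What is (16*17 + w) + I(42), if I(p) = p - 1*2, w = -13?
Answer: 299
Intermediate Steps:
I(p) = -2 + p (I(p) = p - 2 = -2 + p)
(16*17 + w) + I(42) = (16*17 - 13) + (-2 + 42) = (272 - 13) + 40 = 259 + 40 = 299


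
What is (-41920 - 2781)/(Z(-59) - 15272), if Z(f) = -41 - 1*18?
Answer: 44701/15331 ≈ 2.9157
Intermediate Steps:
Z(f) = -59 (Z(f) = -41 - 18 = -59)
(-41920 - 2781)/(Z(-59) - 15272) = (-41920 - 2781)/(-59 - 15272) = -44701/(-15331) = -44701*(-1/15331) = 44701/15331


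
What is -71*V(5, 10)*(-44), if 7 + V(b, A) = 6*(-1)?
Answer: -40612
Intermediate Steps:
V(b, A) = -13 (V(b, A) = -7 + 6*(-1) = -7 - 6 = -13)
-71*V(5, 10)*(-44) = -71*(-13)*(-44) = 923*(-44) = -40612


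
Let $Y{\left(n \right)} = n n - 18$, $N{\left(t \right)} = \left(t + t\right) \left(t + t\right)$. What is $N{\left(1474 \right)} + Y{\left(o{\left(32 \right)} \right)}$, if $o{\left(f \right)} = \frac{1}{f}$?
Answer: $\frac{8899262465}{1024} \approx 8.6907 \cdot 10^{6}$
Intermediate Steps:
$N{\left(t \right)} = 4 t^{2}$ ($N{\left(t \right)} = 2 t 2 t = 4 t^{2}$)
$Y{\left(n \right)} = -18 + n^{2}$ ($Y{\left(n \right)} = n^{2} - 18 = -18 + n^{2}$)
$N{\left(1474 \right)} + Y{\left(o{\left(32 \right)} \right)} = 4 \cdot 1474^{2} - \left(18 - \left(\frac{1}{32}\right)^{2}\right) = 4 \cdot 2172676 - \left(18 - \left(\frac{1}{32}\right)^{2}\right) = 8690704 + \left(-18 + \frac{1}{1024}\right) = 8690704 - \frac{18431}{1024} = \frac{8899262465}{1024}$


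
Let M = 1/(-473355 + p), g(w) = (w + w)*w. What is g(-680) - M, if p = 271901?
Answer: 186304659201/201454 ≈ 9.2480e+5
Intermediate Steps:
g(w) = 2*w² (g(w) = (2*w)*w = 2*w²)
M = -1/201454 (M = 1/(-473355 + 271901) = 1/(-201454) = -1/201454 ≈ -4.9639e-6)
g(-680) - M = 2*(-680)² - 1*(-1/201454) = 2*462400 + 1/201454 = 924800 + 1/201454 = 186304659201/201454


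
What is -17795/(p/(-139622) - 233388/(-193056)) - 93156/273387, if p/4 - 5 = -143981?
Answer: -52042340767288052/15596926008801 ≈ -3336.7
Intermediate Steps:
p = -575904 (p = 20 + 4*(-143981) = 20 - 575924 = -575904)
-17795/(p/(-139622) - 233388/(-193056)) - 93156/273387 = -17795/(-575904/(-139622) - 233388/(-193056)) - 93156/273387 = -17795/(-575904*(-1/139622) - 233388*(-1/193056)) - 93156*1/273387 = -17795/(41136/9973 + 19449/16088) - 31052/91129 = -17795/855760845/160445624 - 31052/91129 = -17795*160445624/855760845 - 31052/91129 = -571025975816/171152169 - 31052/91129 = -52042340767288052/15596926008801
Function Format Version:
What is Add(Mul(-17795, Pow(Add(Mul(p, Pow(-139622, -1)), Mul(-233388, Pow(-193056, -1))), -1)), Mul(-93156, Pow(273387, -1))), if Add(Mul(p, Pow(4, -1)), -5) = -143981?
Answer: Rational(-52042340767288052, 15596926008801) ≈ -3336.7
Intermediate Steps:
p = -575904 (p = Add(20, Mul(4, -143981)) = Add(20, -575924) = -575904)
Add(Mul(-17795, Pow(Add(Mul(p, Pow(-139622, -1)), Mul(-233388, Pow(-193056, -1))), -1)), Mul(-93156, Pow(273387, -1))) = Add(Mul(-17795, Pow(Add(Mul(-575904, Pow(-139622, -1)), Mul(-233388, Pow(-193056, -1))), -1)), Mul(-93156, Pow(273387, -1))) = Add(Mul(-17795, Pow(Add(Mul(-575904, Rational(-1, 139622)), Mul(-233388, Rational(-1, 193056))), -1)), Mul(-93156, Rational(1, 273387))) = Add(Mul(-17795, Pow(Add(Rational(41136, 9973), Rational(19449, 16088)), -1)), Rational(-31052, 91129)) = Add(Mul(-17795, Pow(Rational(855760845, 160445624), -1)), Rational(-31052, 91129)) = Add(Mul(-17795, Rational(160445624, 855760845)), Rational(-31052, 91129)) = Add(Rational(-571025975816, 171152169), Rational(-31052, 91129)) = Rational(-52042340767288052, 15596926008801)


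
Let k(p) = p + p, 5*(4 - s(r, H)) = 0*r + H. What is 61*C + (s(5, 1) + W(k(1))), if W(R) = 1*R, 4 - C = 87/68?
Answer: 58397/340 ≈ 171.76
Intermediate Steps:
s(r, H) = 4 - H/5 (s(r, H) = 4 - (0*r + H)/5 = 4 - (0 + H)/5 = 4 - H/5)
k(p) = 2*p
C = 185/68 (C = 4 - 87/68 = 185/68 ≈ 2.7206)
W(R) = R
61*C + (s(5, 1) + W(k(1))) = 61*(185/68) + ((4 - 1/5*1) + 2*1) = 11285/68 + ((4 - 1/5) + 2) = 11285/68 + (19/5 + 2) = 11285/68 + 29/5 = 58397/340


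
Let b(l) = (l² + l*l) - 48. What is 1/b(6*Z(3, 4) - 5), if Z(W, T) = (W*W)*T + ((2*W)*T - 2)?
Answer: 1/235250 ≈ 4.2508e-6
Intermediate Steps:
Z(W, T) = -2 + T*W² + 2*T*W (Z(W, T) = W²*T + (2*T*W - 2) = T*W² + (-2 + 2*T*W) = -2 + T*W² + 2*T*W)
b(l) = -48 + 2*l² (b(l) = (l² + l²) - 48 = 2*l² - 48 = -48 + 2*l²)
1/b(6*Z(3, 4) - 5) = 1/(-48 + 2*(6*(-2 + 4*3² + 2*4*3) - 5)²) = 1/(-48 + 2*(6*(-2 + 4*9 + 24) - 5)²) = 1/(-48 + 2*(6*(-2 + 36 + 24) - 5)²) = 1/(-48 + 2*(6*58 - 5)²) = 1/(-48 + 2*(348 - 5)²) = 1/(-48 + 2*343²) = 1/(-48 + 2*117649) = 1/(-48 + 235298) = 1/235250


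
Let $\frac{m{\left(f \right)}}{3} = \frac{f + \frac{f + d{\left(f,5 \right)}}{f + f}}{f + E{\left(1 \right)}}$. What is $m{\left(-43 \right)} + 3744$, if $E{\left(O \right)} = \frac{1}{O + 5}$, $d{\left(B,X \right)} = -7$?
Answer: $\frac{41407776}{11051} \approx 3747.0$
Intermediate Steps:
$E{\left(O \right)} = \frac{1}{5 + O}$
$m{\left(f \right)} = \frac{3 \left(f + \frac{-7 + f}{2 f}\right)}{\frac{1}{6} + f}$ ($m{\left(f \right)} = 3 \frac{f + \frac{f - 7}{f + f}}{f + \frac{1}{5 + 1}} = 3 \frac{f + \frac{-7 + f}{2 f}}{f + \frac{1}{6}} = 3 \frac{f + \left(-7 + f\right) \frac{1}{2 f}}{f + \frac{1}{6}} = 3 \frac{f + \frac{-7 + f}{2 f}}{\frac{1}{6} + f} = \frac{3 \left(f + \frac{-7 + f}{2 f}\right)}{\frac{1}{6} + f}$)
$m{\left(-43 \right)} + 3744 = \frac{9 \left(-7 - 43 + 2 \left(-43\right)^{2}\right)}{\left(-43\right) \left(1 + 6 \left(-43\right)\right)} + 3744 = 9 \left(- \frac{1}{43}\right) \frac{1}{1 - 258} \left(-7 - 43 + 2 \cdot 1849\right) + 3744 = 9 \left(- \frac{1}{43}\right) \frac{1}{-257} \left(-7 - 43 + 3698\right) + 3744 = 9 \left(- \frac{1}{43}\right) \left(- \frac{1}{257}\right) 3648 + 3744 = \frac{32832}{11051} + 3744 = \frac{41407776}{11051}$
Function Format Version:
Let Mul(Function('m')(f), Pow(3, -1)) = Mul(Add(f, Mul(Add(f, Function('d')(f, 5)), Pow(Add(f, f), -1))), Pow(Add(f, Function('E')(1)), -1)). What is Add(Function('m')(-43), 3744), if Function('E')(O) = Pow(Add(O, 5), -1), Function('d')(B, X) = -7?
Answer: Rational(41407776, 11051) ≈ 3747.0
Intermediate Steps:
Function('E')(O) = Pow(Add(5, O), -1)
Function('m')(f) = Mul(3, Pow(Add(Rational(1, 6), f), -1), Add(f, Mul(Rational(1, 2), Pow(f, -1), Add(-7, f)))) (Function('m')(f) = Mul(3, Mul(Add(f, Mul(Add(f, -7), Pow(Add(f, f), -1))), Pow(Add(f, Pow(Add(5, 1), -1)), -1))) = Mul(3, Mul(Add(f, Mul(Add(-7, f), Pow(Mul(2, f), -1))), Pow(Add(f, Pow(6, -1)), -1))) = Mul(3, Mul(Add(f, Mul(Add(-7, f), Mul(Rational(1, 2), Pow(f, -1)))), Pow(Add(f, Rational(1, 6)), -1))) = Mul(3, Mul(Add(f, Mul(Rational(1, 2), Pow(f, -1), Add(-7, f))), Pow(Add(Rational(1, 6), f), -1))) = Mul(3, Mul(Pow(Add(Rational(1, 6), f), -1), Add(f, Mul(Rational(1, 2), Pow(f, -1), Add(-7, f))))) = Mul(3, Pow(Add(Rational(1, 6), f), -1), Add(f, Mul(Rational(1, 2), Pow(f, -1), Add(-7, f)))))
Add(Function('m')(-43), 3744) = Add(Mul(9, Pow(-43, -1), Pow(Add(1, Mul(6, -43)), -1), Add(-7, -43, Mul(2, Pow(-43, 2)))), 3744) = Add(Mul(9, Rational(-1, 43), Pow(Add(1, -258), -1), Add(-7, -43, Mul(2, 1849))), 3744) = Add(Mul(9, Rational(-1, 43), Pow(-257, -1), Add(-7, -43, 3698)), 3744) = Add(Mul(9, Rational(-1, 43), Rational(-1, 257), 3648), 3744) = Add(Rational(32832, 11051), 3744) = Rational(41407776, 11051)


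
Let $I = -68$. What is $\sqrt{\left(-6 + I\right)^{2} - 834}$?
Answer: $\sqrt{4642} \approx 68.132$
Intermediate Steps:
$\sqrt{\left(-6 + I\right)^{2} - 834} = \sqrt{\left(-6 - 68\right)^{2} - 834} = \sqrt{\left(-74\right)^{2} - 834} = \sqrt{5476 - 834} = \sqrt{4642}$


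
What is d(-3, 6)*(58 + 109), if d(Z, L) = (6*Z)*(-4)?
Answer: 12024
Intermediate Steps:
d(Z, L) = -24*Z
d(-3, 6)*(58 + 109) = (-24*(-3))*(58 + 109) = 72*167 = 12024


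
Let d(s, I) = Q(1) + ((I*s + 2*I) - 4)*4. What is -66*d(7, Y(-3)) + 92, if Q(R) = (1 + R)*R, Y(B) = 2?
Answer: -3736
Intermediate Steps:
Q(R) = R*(1 + R)
d(s, I) = -14 + 8*I + 4*I*s (d(s, I) = 1*(1 + 1) + ((I*s + 2*I) - 4)*4 = 1*2 + ((2*I + I*s) - 4)*4 = 2 + (-4 + 2*I + I*s)*4 = 2 + (-16 + 8*I + 4*I*s) = -14 + 8*I + 4*I*s)
-66*d(7, Y(-3)) + 92 = -66*(-14 + 8*2 + 4*2*7) + 92 = -66*(-14 + 16 + 56) + 92 = -66*58 + 92 = -3828 + 92 = -3736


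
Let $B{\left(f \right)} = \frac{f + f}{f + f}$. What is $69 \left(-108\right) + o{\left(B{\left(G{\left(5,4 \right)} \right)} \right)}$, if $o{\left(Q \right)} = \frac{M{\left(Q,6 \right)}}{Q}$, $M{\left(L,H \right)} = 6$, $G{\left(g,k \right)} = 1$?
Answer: $-7446$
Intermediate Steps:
$B{\left(f \right)} = 1$ ($B{\left(f \right)} = \frac{2 f}{2 f} = 2 f \frac{1}{2 f} = 1$)
$o{\left(Q \right)} = \frac{6}{Q}$
$69 \left(-108\right) + o{\left(B{\left(G{\left(5,4 \right)} \right)} \right)} = 69 \left(-108\right) + \frac{6}{1} = -7452 + 6 \cdot 1 = -7452 + 6 = -7446$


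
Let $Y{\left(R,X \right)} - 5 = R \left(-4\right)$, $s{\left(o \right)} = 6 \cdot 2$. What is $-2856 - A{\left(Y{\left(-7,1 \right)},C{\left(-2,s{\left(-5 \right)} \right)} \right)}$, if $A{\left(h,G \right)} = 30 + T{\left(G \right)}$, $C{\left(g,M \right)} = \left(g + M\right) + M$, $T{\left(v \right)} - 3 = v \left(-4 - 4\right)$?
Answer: $-2713$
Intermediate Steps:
$T{\left(v \right)} = 3 - 8 v$ ($T{\left(v \right)} = 3 + v \left(-4 - 4\right) = 3 + v \left(-8\right) = 3 - 8 v$)
$s{\left(o \right)} = 12$
$Y{\left(R,X \right)} = 5 - 4 R$ ($Y{\left(R,X \right)} = 5 + R \left(-4\right) = 5 - 4 R$)
$C{\left(g,M \right)} = g + 2 M$ ($C{\left(g,M \right)} = \left(M + g\right) + M = g + 2 M$)
$A{\left(h,G \right)} = 33 - 8 G$ ($A{\left(h,G \right)} = 30 - \left(-3 + 8 G\right) = 33 - 8 G$)
$-2856 - A{\left(Y{\left(-7,1 \right)},C{\left(-2,s{\left(-5 \right)} \right)} \right)} = -2856 - \left(33 - 8 \left(-2 + 2 \cdot 12\right)\right) = -2856 - \left(33 - 8 \left(-2 + 24\right)\right) = -2856 - \left(33 - 176\right) = -2856 - -143 = -2856 + 143 = -2713$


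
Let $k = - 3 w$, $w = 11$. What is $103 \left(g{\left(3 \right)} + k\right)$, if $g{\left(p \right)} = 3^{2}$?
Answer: $-2472$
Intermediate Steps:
$g{\left(p \right)} = 9$
$k = -33$ ($k = \left(-3\right) 11 = -33$)
$103 \left(g{\left(3 \right)} + k\right) = 103 \left(9 - 33\right) = 103 \left(-24\right) = -2472$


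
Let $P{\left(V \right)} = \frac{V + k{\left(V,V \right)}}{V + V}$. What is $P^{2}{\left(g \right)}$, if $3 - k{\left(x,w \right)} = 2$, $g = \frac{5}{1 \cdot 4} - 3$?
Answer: $\frac{9}{196} \approx 0.045918$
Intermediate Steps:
$g = - \frac{7}{4}$ ($g = \frac{5}{4} - 3 = - \frac{7}{4} \approx -1.75$)
$k{\left(x,w \right)} = 1$ ($k{\left(x,w \right)} = 3 - 2 = 1$)
$P{\left(V \right)} = \frac{1 + V}{2 V}$ ($P{\left(V \right)} = \frac{V + 1}{V + V} = \frac{1 + V}{2 V}$)
$P^{2}{\left(g \right)} = \left(\frac{1 - \frac{7}{4}}{2 \left(- \frac{7}{4}\right)}\right)^{2} = \left(\frac{1}{2} \left(- \frac{4}{7}\right) \left(- \frac{3}{4}\right)\right)^{2} = \left(\frac{3}{14}\right)^{2} = \frac{9}{196}$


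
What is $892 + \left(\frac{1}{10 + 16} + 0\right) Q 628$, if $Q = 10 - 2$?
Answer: $\frac{14108}{13} \approx 1085.2$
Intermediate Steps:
$Q = 8$ ($Q = 10 - 2 = 8$)
$892 + \left(\frac{1}{10 + 16} + 0\right) Q 628 = 892 + \left(\frac{1}{10 + 16} + 0\right) 8 \cdot 628 = 892 + \left(\frac{1}{26} + 0\right) 8 \cdot 628 = 892 + \frac{1}{26} \cdot 8 \cdot 628 = 892 + \frac{4}{13} \cdot 628 = 892 + \frac{2512}{13} = \frac{14108}{13}$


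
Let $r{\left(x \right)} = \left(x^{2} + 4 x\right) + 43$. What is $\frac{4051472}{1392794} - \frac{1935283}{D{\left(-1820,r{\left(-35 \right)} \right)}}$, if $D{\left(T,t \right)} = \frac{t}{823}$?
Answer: $- \frac{1109175616583665}{785535816} \approx -1.412 \cdot 10^{6}$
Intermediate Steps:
$r{\left(x \right)} = 43 + x^{2} + 4 x$
$D{\left(T,t \right)} = \frac{t}{823}$ ($D{\left(T,t \right)} = t \frac{1}{823} = \frac{t}{823}$)
$\frac{4051472}{1392794} - \frac{1935283}{D{\left(-1820,r{\left(-35 \right)} \right)}} = \frac{4051472}{1392794} - \frac{1935283}{\frac{1}{823} \left(43 + \left(-35\right)^{2} + 4 \left(-35\right)\right)} = 4051472 \cdot \frac{1}{1392794} - \frac{1935283}{\frac{1}{823} \left(43 + 1225 - 140\right)} = \frac{2025736}{696397} - \frac{1935283}{\frac{1}{823} \cdot 1128} = \frac{2025736}{696397} - \frac{1935283}{\frac{1128}{823}} = \frac{2025736}{696397} - \frac{1592737909}{1128} = - \frac{1109175616583665}{785535816}$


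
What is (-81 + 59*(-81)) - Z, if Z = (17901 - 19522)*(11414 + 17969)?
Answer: 47624983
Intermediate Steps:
Z = -47629843 (Z = -1621*29383 = -47629843)
(-81 + 59*(-81)) - Z = (-81 + 59*(-81)) - 1*(-47629843) = (-81 - 4779) + 47629843 = -4860 + 47629843 = 47624983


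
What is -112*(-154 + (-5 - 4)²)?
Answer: 8176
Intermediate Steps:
-112*(-154 + (-5 - 4)²) = -112*(-154 + (-9)²) = -112*(-154 + 81) = -112*(-73) = 8176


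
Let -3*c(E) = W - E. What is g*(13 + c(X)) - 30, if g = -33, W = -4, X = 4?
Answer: -547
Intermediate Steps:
c(E) = 4/3 + E/3 (c(E) = -(-4 - E)/3 = 4/3 + E/3)
g*(13 + c(X)) - 30 = -33*(13 + (4/3 + (⅓)*4)) - 30 = -33*(13 + (4/3 + 4/3)) - 30 = -33*(13 + 8/3) - 30 = -33*47/3 - 30 = -517 - 30 = -547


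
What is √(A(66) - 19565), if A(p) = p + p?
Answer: I*√19433 ≈ 139.4*I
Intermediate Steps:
A(p) = 2*p
√(A(66) - 19565) = √(2*66 - 19565) = √(132 - 19565) = √(-19433) = I*√19433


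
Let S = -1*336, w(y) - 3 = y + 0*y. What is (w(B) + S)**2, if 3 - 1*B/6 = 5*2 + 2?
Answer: 149769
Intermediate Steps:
B = -54 (B = 18 - 6*(5*2 + 2) = 18 - 6*(10 + 2) = 18 - 6*12 = 18 - 72 = -54)
w(y) = 3 + y (w(y) = 3 + (y + 0*y) = 3 + (y + 0) = 3 + y)
S = -336
(w(B) + S)**2 = ((3 - 54) - 336)**2 = (-51 - 336)**2 = (-387)**2 = 149769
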